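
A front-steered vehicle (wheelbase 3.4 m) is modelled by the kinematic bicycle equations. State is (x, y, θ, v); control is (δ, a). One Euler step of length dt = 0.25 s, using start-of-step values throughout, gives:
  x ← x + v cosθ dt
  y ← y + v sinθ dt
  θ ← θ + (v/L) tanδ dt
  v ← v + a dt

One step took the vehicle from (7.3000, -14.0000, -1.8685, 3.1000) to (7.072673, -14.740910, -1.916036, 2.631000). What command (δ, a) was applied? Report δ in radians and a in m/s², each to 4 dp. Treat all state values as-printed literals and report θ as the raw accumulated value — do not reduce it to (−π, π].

a = (v'−v)/dt = (-0.469000)/0.25 = -1.8760
Δθ = θ'−θ = -0.047536;  (v·dt/L) = 3.1000·0.25/3.4 = 0.227941
tan δ = Δθ·L/(v·dt) = -0.208545  →  δ = -0.2056

δ = -0.2056, a = -1.8760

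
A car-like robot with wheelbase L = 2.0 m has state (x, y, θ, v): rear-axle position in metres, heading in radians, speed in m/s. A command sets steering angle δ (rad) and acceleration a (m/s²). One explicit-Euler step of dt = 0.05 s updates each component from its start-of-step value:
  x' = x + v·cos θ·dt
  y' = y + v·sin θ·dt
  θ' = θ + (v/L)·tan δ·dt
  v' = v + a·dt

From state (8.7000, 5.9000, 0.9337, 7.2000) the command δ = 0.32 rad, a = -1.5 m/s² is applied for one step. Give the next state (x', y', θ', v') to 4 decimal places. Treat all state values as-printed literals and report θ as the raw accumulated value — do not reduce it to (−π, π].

x' = 8.7000 + 7.2000·cos(0.9337)·0.05 = 8.9142
y' = 5.9000 + 7.2000·sin(0.9337)·0.05 = 6.1894
θ' = 0.9337 + (7.2000/2.0)·tan(0.32)·0.05 = 0.9934
v' = 7.2000 − 1.5000·0.05 = 7.1250

(8.9142, 6.1894, 0.9934, 7.1250)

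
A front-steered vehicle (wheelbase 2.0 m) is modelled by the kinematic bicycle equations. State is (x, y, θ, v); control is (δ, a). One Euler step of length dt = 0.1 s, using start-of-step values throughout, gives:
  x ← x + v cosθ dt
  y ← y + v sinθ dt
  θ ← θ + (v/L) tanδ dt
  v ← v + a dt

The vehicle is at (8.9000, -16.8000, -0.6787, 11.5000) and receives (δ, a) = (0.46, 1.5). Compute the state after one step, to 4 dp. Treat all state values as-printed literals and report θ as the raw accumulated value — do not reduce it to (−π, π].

x' = 8.9000 + 11.5000·cos(-0.6787)·0.1 = 9.7951
y' = -16.8000 + 11.5000·sin(-0.6787)·0.1 = -17.5219
θ' = -0.6787 + (11.5000/2.0)·tan(0.46)·0.1 = -0.3938
v' = 11.5000 + 1.5000·0.1 = 11.6500

(9.7951, -17.5219, -0.3938, 11.6500)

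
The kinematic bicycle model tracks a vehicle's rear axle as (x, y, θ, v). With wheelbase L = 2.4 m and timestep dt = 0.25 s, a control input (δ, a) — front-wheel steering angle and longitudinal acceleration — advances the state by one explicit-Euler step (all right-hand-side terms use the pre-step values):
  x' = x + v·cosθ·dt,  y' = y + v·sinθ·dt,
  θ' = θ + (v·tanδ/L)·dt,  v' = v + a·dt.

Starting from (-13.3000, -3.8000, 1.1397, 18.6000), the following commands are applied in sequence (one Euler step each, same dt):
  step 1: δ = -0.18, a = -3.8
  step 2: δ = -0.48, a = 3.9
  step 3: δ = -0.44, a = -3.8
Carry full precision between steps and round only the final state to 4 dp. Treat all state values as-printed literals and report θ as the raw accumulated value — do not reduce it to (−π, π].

after step 1 (δ=-0.18, a=-3.8): (-11.356918, 0.424563, 0.787134, 17.650000)
after step 2 (δ=-0.48, a=3.9): (-8.242230, 3.550083, -0.170031, 18.625000)
after step 3 (δ=-0.44, a=-3.8): (-3.653125, 2.762187, -1.083394, 17.675000)

(-3.6531, 2.7622, -1.0834, 17.6750)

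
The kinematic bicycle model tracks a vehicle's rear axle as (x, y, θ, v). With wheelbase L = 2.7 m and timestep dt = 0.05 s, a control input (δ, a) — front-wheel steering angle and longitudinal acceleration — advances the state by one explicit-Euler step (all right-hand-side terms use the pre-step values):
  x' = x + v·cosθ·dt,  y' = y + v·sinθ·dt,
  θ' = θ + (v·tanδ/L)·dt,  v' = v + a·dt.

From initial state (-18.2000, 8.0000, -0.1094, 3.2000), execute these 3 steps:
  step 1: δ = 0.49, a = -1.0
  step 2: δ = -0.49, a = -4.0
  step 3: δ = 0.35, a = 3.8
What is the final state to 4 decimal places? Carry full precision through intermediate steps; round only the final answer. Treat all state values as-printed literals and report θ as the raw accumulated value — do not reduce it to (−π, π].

after step 1 (δ=0.49, a=-1.0): (-18.040957, 7.982531, -0.077792, 3.150000)
after step 2 (δ=-0.49, a=-4.0): (-17.883933, 7.970291, -0.108906, 2.950000)
after step 3 (δ=0.35, a=3.8): (-17.737307, 7.954259, -0.088965, 3.140000)

(-17.7373, 7.9543, -0.0890, 3.1400)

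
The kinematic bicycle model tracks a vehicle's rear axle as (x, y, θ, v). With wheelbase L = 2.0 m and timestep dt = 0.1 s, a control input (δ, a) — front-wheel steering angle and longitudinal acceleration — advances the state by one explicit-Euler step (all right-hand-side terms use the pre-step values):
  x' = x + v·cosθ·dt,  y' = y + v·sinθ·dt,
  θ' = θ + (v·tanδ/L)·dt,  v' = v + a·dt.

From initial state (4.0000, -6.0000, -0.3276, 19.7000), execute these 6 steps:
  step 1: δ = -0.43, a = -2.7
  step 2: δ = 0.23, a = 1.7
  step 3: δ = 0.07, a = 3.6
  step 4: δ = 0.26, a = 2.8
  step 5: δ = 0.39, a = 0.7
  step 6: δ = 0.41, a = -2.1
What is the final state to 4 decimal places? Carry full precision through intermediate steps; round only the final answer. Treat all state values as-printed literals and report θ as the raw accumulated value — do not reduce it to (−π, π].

after step 1 (δ=-0.43, a=-2.7): (5.865230, -6.633890, -0.779342, 19.430000)
after step 2 (δ=0.23, a=1.7): (7.247434, -7.999452, -0.551871, 19.600000)
after step 3 (δ=0.07, a=3.6): (8.916462, -9.027045, -0.483159, 19.960000)
after step 4 (δ=0.26, a=2.8): (10.683983, -9.954344, -0.217670, 20.240000)
after step 5 (δ=0.39, a=0.7): (12.660224, -10.391437, 0.198318, 20.310000)
after step 6 (δ=0.41, a=-2.1): (14.651415, -9.991288, 0.639686, 20.100000)

(14.6514, -9.9913, 0.6397, 20.1000)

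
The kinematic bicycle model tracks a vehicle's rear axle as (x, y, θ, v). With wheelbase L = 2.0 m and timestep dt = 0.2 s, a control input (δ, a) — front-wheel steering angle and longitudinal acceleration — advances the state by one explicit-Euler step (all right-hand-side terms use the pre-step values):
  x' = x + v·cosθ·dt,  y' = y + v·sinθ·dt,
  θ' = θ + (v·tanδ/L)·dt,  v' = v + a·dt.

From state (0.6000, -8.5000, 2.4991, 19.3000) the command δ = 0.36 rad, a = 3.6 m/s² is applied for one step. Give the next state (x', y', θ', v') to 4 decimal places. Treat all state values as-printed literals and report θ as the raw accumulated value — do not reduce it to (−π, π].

x' = 0.6000 + 19.3000·cos(2.4991)·0.2 = -2.4903
y' = -8.5000 + 19.3000·sin(2.4991)·0.2 = -6.1871
θ' = 2.4991 + (19.3000/2.0)·tan(0.36)·0.2 = 3.2256
v' = 19.3000 + 3.6000·0.2 = 20.0200

(-2.4903, -6.1871, 3.2256, 20.0200)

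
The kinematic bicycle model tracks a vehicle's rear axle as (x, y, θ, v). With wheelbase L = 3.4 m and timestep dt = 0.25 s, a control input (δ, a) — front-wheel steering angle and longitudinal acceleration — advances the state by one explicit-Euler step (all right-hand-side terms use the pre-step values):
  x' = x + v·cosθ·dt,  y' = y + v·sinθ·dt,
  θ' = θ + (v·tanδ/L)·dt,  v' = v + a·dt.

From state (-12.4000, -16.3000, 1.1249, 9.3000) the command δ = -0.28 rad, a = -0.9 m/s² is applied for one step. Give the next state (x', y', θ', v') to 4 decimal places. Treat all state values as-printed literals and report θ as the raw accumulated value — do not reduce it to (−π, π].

x' = -12.4000 + 9.3000·cos(1.1249)·0.25 = -11.3973
y' = -16.3000 + 9.3000·sin(1.1249)·0.25 = -14.2023
θ' = 1.1249 + (9.3000/3.4)·tan(-0.28)·0.25 = 0.9283
v' = 9.3000 − 0.9000·0.25 = 9.0750

(-11.3973, -14.2023, 0.9283, 9.0750)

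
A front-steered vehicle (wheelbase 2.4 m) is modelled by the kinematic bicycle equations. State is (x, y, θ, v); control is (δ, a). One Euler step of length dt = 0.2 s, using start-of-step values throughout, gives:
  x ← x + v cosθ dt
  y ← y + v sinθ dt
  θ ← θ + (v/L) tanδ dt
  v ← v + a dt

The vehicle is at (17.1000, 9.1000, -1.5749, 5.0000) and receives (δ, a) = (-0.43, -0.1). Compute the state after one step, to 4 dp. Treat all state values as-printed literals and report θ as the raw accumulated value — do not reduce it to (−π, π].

x' = 17.1000 + 5.0000·cos(-1.5749)·0.2 = 17.0959
y' = 9.1000 + 5.0000·sin(-1.5749)·0.2 = 8.1000
θ' = -1.5749 + (5.0000/2.4)·tan(-0.43)·0.2 = -1.7660
v' = 5.0000 − 0.1000·0.2 = 4.9800

(17.0959, 8.1000, -1.7660, 4.9800)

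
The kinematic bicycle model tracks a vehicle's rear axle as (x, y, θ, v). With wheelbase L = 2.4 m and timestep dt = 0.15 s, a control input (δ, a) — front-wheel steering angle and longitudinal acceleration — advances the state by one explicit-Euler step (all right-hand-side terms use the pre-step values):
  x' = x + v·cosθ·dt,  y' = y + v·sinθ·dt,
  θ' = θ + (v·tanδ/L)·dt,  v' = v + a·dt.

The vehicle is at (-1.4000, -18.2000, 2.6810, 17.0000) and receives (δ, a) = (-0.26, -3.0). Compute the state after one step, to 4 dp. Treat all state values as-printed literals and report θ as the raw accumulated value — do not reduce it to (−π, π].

(-3.6843, -17.0666, 2.3984, 16.5500)

x' = -1.4000 + 17.0000·cos(2.6810)·0.15 = -3.6843
y' = -18.2000 + 17.0000·sin(2.6810)·0.15 = -17.0666
θ' = 2.6810 + (17.0000/2.4)·tan(-0.26)·0.15 = 2.3984
v' = 17.0000 − 3.0000·0.15 = 16.5500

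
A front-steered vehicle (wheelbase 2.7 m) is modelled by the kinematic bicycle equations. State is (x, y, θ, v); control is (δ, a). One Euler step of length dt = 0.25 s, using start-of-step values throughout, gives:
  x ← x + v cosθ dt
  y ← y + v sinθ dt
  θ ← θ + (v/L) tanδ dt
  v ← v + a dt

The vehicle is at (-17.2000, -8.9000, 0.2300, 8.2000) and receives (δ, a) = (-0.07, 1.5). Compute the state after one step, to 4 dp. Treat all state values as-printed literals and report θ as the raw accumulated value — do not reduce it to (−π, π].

x' = -17.2000 + 8.2000·cos(0.2300)·0.25 = -15.2040
y' = -8.9000 + 8.2000·sin(0.2300)·0.25 = -8.4326
θ' = 0.2300 + (8.2000/2.7)·tan(-0.07)·0.25 = 0.1768
v' = 8.2000 + 1.5000·0.25 = 8.5750

(-15.2040, -8.4326, 0.1768, 8.5750)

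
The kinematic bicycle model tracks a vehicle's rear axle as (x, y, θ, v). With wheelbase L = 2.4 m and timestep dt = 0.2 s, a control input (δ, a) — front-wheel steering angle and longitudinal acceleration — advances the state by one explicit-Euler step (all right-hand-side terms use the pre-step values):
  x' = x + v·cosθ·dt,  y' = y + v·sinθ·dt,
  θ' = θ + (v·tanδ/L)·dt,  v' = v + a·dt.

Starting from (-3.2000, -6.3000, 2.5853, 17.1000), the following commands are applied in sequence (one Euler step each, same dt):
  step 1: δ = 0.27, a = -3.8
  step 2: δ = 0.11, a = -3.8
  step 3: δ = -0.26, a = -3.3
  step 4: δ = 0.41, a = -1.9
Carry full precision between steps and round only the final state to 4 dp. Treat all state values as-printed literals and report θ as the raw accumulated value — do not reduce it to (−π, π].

after step 1 (δ=0.27, a=-3.8): (-6.104328, -4.494098, 2.979680, 16.340000)
after step 2 (δ=0.11, a=-3.8): (-9.329585, -3.967278, 3.130071, 15.580000)
after step 3 (δ=-0.26, a=-3.3): (-12.445378, -3.931376, 2.784686, 14.920000)
after step 4 (δ=0.41, a=-1.9): (-15.241332, -2.888834, 3.325078, 14.540000)

(-15.2413, -2.8888, 3.3251, 14.5400)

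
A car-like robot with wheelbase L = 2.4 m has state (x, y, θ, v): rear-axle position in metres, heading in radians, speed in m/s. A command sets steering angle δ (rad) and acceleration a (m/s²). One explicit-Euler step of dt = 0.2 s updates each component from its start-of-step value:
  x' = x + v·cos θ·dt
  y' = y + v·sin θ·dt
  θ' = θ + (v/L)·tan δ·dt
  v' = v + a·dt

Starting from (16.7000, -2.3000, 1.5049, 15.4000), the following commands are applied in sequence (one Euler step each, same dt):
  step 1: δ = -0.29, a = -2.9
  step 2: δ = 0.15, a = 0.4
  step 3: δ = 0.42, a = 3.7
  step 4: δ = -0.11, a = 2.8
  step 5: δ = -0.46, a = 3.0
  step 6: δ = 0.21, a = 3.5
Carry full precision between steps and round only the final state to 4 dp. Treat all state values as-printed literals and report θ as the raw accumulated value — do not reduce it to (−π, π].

(19.2523, 15.4366, 1.3487, 17.5000)

after step 1 (δ=-0.29, a=-2.9): (16.902814, 0.773315, 1.121937, 14.820000)
after step 2 (δ=0.15, a=0.4): (18.189007, 3.443709, 1.308589, 14.900000)
after step 3 (δ=0.42, a=3.7): (18.961462, 6.321853, 1.863083, 15.640000)
after step 4 (δ=-0.11, a=2.8): (18.060151, 9.317187, 1.719135, 16.200000)
after step 5 (δ=-0.46, a=3.0): (17.581293, 12.521605, 1.050280, 16.800000)
after step 6 (δ=0.21, a=3.5): (19.252317, 15.436614, 1.348679, 17.500000)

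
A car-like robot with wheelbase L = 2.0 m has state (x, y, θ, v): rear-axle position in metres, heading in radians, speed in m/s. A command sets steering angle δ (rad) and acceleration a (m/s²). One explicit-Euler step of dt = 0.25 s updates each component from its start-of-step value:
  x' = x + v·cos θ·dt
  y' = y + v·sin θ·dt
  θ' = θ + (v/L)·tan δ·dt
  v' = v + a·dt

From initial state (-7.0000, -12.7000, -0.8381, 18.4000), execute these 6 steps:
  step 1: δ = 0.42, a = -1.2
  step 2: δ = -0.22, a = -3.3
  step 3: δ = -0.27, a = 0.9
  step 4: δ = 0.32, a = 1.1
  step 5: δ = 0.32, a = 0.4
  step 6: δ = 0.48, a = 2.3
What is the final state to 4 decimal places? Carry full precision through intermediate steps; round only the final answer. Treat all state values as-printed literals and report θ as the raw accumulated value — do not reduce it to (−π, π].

(15.4759, -18.5960, 1.7099, 18.4500)

after step 1 (δ=0.42, a=-1.2): (-3.923168, -16.119519, 0.189017, 18.100000)
after step 2 (δ=-0.22, a=-3.3): (0.521239, -15.269301, -0.316922, 17.275000)
after step 3 (δ=-0.27, a=0.9): (4.624911, -16.615211, -0.914547, 17.500000)
after step 4 (δ=0.32, a=1.1): (7.294317, -20.081463, -0.189632, 17.775000)
after step 5 (δ=0.32, a=0.4): (11.658406, -20.919100, 0.546673, 17.875000)
after step 6 (δ=0.48, a=2.3): (15.475874, -18.596028, 1.709913, 18.450000)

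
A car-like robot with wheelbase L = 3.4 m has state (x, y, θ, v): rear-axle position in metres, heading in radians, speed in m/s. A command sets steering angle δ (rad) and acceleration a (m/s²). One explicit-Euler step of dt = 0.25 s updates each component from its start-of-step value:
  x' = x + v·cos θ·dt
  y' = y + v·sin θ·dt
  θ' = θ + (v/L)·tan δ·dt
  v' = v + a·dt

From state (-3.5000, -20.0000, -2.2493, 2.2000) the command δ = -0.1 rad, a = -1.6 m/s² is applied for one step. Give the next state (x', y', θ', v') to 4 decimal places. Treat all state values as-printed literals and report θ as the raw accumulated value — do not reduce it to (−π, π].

(-3.8452, -20.4282, -2.2655, 1.8000)

x' = -3.5000 + 2.2000·cos(-2.2493)·0.25 = -3.8452
y' = -20.0000 + 2.2000·sin(-2.2493)·0.25 = -20.4282
θ' = -2.2493 + (2.2000/3.4)·tan(-0.1)·0.25 = -2.2655
v' = 2.2000 − 1.6000·0.25 = 1.8000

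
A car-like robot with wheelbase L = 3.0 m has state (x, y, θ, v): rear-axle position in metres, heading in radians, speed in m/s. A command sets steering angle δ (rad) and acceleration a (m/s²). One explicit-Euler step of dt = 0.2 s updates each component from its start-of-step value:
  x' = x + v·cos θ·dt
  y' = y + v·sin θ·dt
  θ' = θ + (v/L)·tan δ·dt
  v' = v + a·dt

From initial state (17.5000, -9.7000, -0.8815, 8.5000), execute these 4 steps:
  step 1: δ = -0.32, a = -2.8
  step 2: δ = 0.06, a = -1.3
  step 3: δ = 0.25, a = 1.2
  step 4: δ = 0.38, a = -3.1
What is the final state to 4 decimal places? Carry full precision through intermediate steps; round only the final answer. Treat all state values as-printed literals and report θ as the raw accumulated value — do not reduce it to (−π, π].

after step 1 (δ=-0.32, a=-2.8): (18.581190, -11.011879, -1.069287, 7.940000)
after step 2 (δ=0.06, a=-1.3): (19.344620, -12.404330, -1.037489, 7.680000)
after step 3 (δ=0.25, a=1.2): (20.125498, -13.727026, -0.906754, 7.920000)
after step 4 (δ=0.38, a=-3.1): (21.101725, -14.974438, -0.695864, 7.300000)

(21.1017, -14.9744, -0.6959, 7.3000)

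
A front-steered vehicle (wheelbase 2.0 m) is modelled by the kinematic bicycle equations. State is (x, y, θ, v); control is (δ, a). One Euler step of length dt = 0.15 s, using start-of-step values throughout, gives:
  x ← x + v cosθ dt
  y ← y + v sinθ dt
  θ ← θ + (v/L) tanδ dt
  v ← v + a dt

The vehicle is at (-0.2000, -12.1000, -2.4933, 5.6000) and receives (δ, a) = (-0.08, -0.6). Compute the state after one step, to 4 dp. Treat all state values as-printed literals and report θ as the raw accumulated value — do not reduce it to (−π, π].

x' = -0.2000 + 5.6000·cos(-2.4933)·0.15 = -0.8696
y' = -12.1000 + 5.6000·sin(-2.4933)·0.15 = -12.6072
θ' = -2.4933 + (5.6000/2.0)·tan(-0.08)·0.15 = -2.5270
v' = 5.6000 − 0.6000·0.15 = 5.5100

(-0.8696, -12.6072, -2.5270, 5.5100)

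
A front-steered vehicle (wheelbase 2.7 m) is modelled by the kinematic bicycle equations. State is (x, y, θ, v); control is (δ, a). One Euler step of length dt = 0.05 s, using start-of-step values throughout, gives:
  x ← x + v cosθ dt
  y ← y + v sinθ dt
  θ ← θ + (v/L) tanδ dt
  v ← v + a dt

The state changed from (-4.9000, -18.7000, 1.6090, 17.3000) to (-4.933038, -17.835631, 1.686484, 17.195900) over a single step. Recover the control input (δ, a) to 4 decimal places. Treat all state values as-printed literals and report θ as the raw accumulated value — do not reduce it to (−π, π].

δ = 0.2373, a = -2.0820

a = (v'−v)/dt = (-0.104100)/0.05 = -2.0820
Δθ = θ'−θ = 0.077484;  (v·dt/L) = 17.3000·0.05/2.7 = 0.320370
tan δ = Δθ·L/(v·dt) = 0.241858  →  δ = 0.2373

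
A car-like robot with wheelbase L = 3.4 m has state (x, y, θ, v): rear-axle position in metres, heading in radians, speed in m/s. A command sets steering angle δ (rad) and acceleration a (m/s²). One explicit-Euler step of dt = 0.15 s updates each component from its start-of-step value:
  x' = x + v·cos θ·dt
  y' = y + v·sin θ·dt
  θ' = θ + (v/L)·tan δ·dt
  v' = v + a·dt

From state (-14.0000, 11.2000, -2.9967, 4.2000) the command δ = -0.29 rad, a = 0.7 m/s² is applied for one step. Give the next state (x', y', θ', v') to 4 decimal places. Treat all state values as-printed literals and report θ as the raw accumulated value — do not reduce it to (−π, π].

x' = -14.0000 + 4.2000·cos(-2.9967)·0.15 = -14.6234
y' = 11.2000 + 4.2000·sin(-2.9967)·0.15 = 11.1090
θ' = -2.9967 + (4.2000/3.4)·tan(-0.29)·0.15 = -3.0520
v' = 4.2000 + 0.7000·0.15 = 4.3050

(-14.6234, 11.1090, -3.0520, 4.3050)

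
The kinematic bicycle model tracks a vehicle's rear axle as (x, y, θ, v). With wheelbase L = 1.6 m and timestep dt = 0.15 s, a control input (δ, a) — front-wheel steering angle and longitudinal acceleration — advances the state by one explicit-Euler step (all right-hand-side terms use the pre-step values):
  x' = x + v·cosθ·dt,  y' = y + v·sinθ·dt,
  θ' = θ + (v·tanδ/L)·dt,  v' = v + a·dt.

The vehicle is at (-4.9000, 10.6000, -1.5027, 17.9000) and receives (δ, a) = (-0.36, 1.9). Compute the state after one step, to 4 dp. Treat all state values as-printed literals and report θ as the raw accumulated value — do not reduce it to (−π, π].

x' = -4.9000 + 17.9000·cos(-1.5027)·0.15 = -4.7173
y' = 10.6000 + 17.9000·sin(-1.5027)·0.15 = 7.9212
θ' = -1.5027 + (17.9000/1.6)·tan(-0.36)·0.15 = -2.1344
v' = 17.9000 + 1.9000·0.15 = 18.1850

(-4.7173, 7.9212, -2.1344, 18.1850)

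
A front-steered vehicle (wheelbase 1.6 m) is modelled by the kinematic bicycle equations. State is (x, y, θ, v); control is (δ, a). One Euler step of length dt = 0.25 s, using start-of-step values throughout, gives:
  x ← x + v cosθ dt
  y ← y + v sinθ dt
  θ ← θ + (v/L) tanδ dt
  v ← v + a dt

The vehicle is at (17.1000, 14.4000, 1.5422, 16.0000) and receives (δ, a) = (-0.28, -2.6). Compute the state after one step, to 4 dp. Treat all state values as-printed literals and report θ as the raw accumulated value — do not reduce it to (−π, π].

(17.2144, 18.3984, 0.8233, 15.3500)

x' = 17.1000 + 16.0000·cos(1.5422)·0.25 = 17.2144
y' = 14.4000 + 16.0000·sin(1.5422)·0.25 = 18.3984
θ' = 1.5422 + (16.0000/1.6)·tan(-0.28)·0.25 = 0.8233
v' = 16.0000 − 2.6000·0.25 = 15.3500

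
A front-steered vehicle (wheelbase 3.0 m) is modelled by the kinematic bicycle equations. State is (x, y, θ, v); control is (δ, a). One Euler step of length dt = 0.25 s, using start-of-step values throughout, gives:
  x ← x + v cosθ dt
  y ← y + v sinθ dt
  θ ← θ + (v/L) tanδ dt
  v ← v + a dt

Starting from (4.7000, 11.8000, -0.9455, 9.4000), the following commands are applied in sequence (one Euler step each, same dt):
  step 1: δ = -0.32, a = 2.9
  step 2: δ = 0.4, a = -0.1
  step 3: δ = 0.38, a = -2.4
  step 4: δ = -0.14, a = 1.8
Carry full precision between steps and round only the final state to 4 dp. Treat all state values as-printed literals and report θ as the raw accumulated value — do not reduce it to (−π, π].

(10.7205, 4.4726, -0.6237, 9.9500)

after step 1 (δ=-0.32, a=2.9): (6.075543, 9.894644, -1.205088, 10.125000)
after step 2 (δ=0.4, a=-0.1): (6.980745, 7.530784, -0.848357, 10.100000)
after step 3 (δ=0.38, a=-2.4): (8.650318, 5.636542, -0.512184, 9.500000)
after step 4 (δ=-0.14, a=1.8): (10.720548, 4.472596, -0.623747, 9.950000)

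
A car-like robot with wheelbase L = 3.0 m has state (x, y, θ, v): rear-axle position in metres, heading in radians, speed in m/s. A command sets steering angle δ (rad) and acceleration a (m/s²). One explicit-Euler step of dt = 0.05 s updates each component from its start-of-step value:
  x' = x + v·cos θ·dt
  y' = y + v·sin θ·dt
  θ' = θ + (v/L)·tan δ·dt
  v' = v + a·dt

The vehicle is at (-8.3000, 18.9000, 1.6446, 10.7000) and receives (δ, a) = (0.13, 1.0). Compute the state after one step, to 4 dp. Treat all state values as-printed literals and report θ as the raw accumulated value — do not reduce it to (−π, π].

(-8.3394, 19.4335, 1.6679, 10.7500)

x' = -8.3000 + 10.7000·cos(1.6446)·0.05 = -8.3394
y' = 18.9000 + 10.7000·sin(1.6446)·0.05 = 19.4335
θ' = 1.6446 + (10.7000/3.0)·tan(0.13)·0.05 = 1.6679
v' = 10.7000 + 1.0000·0.05 = 10.7500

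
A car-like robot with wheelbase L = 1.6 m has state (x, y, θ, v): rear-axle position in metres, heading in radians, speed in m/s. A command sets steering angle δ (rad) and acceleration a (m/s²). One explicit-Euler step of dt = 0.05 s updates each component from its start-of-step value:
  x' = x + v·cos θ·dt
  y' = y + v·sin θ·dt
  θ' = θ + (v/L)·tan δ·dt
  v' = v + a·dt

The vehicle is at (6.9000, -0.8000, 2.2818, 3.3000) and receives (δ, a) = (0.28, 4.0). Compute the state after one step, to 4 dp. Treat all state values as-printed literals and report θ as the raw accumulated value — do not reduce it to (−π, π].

(6.7923, -0.6750, 2.3115, 3.5000)

x' = 6.9000 + 3.3000·cos(2.2818)·0.05 = 6.7923
y' = -0.8000 + 3.3000·sin(2.2818)·0.05 = -0.6750
θ' = 2.2818 + (3.3000/1.6)·tan(0.28)·0.05 = 2.3115
v' = 3.3000 + 4.0000·0.05 = 3.5000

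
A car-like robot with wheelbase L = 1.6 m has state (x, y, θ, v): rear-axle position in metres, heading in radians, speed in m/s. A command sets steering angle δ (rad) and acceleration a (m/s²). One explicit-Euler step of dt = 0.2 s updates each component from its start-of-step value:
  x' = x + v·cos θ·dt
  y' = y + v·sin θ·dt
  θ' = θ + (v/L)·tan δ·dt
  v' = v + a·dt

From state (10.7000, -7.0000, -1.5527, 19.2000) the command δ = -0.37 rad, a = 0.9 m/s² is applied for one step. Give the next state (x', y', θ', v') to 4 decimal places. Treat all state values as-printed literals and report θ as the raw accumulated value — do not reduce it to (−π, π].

(10.7695, -10.8394, -2.4836, 19.3800)

x' = 10.7000 + 19.2000·cos(-1.5527)·0.2 = 10.7695
y' = -7.0000 + 19.2000·sin(-1.5527)·0.2 = -10.8394
θ' = -1.5527 + (19.2000/1.6)·tan(-0.37)·0.2 = -2.4836
v' = 19.2000 + 0.9000·0.2 = 19.3800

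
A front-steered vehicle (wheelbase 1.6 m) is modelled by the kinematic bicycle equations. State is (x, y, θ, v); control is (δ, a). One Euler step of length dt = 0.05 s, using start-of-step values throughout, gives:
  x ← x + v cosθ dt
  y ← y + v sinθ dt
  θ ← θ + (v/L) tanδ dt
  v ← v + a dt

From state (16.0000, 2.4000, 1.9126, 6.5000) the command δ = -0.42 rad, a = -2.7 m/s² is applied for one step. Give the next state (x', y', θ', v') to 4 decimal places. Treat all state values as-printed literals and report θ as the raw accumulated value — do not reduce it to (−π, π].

x' = 16.0000 + 6.5000·cos(1.9126)·0.05 = 15.8911
y' = 2.4000 + 6.5000·sin(1.9126)·0.05 = 2.7062
θ' = 1.9126 + (6.5000/1.6)·tan(-0.42)·0.05 = 1.8219
v' = 6.5000 − 2.7000·0.05 = 6.3650

(15.8911, 2.7062, 1.8219, 6.3650)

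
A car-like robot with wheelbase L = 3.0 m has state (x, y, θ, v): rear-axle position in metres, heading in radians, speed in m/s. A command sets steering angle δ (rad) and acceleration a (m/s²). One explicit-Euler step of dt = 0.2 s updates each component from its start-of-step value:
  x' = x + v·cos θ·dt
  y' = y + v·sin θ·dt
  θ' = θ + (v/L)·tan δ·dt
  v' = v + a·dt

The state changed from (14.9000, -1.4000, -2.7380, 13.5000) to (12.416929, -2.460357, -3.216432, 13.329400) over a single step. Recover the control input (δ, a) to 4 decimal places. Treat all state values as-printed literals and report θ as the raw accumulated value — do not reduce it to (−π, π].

δ = -0.4886, a = -0.8530

a = (v'−v)/dt = (-0.170600)/0.2 = -0.8530
Δθ = θ'−θ = -0.478432;  (v·dt/L) = 13.5000·0.2/3.0 = 0.900000
tan δ = Δθ·L/(v·dt) = -0.531591  →  δ = -0.4886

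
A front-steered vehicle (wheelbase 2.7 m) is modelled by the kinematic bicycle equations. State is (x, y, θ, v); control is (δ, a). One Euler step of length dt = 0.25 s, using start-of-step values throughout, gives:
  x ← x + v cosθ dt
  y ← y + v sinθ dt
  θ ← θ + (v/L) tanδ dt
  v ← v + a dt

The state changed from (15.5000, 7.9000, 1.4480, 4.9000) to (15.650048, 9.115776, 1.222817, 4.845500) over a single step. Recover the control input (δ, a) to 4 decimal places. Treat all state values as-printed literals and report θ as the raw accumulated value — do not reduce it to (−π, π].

δ = -0.4607, a = -0.2180

a = (v'−v)/dt = (-0.054500)/0.25 = -0.2180
Δθ = θ'−θ = -0.225183;  (v·dt/L) = 4.9000·0.25/2.7 = 0.453704
tan δ = Δθ·L/(v·dt) = -0.496322  →  δ = -0.4607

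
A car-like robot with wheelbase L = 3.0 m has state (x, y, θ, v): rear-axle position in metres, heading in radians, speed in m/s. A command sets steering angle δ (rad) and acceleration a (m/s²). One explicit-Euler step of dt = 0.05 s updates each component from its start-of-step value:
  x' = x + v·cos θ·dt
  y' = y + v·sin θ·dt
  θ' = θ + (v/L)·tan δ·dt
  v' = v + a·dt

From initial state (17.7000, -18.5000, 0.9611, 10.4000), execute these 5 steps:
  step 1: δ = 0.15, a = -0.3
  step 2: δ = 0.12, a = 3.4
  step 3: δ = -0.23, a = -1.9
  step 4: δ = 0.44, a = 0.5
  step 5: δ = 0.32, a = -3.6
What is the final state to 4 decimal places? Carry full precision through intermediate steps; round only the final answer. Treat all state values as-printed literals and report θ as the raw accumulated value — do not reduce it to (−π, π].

after step 1 (δ=0.15, a=-0.3): (17.997762, -18.073693, 0.987297, 10.385000)
after step 2 (δ=0.12, a=3.4): (18.283841, -17.640358, 1.008167, 10.555000)
after step 3 (δ=-0.23, a=-1.9): (18.565349, -17.193958, 0.966977, 10.460000)
after step 4 (δ=0.44, a=0.5): (18.862304, -16.763438, 1.049050, 10.485000)
after step 5 (δ=0.32, a=-3.6): (19.123587, -16.308939, 1.106960, 10.305000)

(19.1236, -16.3089, 1.1070, 10.3050)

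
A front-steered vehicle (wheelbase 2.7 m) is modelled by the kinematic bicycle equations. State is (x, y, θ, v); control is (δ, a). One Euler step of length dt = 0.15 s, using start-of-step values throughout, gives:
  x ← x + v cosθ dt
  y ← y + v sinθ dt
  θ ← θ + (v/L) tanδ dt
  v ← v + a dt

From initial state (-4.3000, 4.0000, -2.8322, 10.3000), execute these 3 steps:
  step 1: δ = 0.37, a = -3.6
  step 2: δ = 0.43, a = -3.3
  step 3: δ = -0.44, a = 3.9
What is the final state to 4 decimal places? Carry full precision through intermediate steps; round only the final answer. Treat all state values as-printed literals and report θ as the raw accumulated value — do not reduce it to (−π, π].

(-8.0218, 1.8104, -2.6039, 9.8500)

after step 1 (δ=0.37, a=-3.6): (-5.771641, 3.529578, -2.610256, 9.760000)
after step 2 (δ=0.43, a=-3.3): (-7.033801, 2.787790, -2.361582, 9.265000)
after step 3 (δ=-0.44, a=3.9): (-8.021782, 1.810396, -2.603903, 9.850000)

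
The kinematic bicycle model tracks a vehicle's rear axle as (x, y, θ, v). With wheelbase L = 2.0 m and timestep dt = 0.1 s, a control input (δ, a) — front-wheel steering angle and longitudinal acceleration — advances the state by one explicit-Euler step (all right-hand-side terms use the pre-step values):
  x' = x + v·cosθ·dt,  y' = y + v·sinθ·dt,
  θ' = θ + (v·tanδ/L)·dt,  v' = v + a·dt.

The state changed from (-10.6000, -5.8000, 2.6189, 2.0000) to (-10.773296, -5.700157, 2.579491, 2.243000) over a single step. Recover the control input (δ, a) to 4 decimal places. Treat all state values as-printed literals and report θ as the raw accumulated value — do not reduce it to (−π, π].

a = (v'−v)/dt = (0.243000)/0.1 = 2.4300
Δθ = θ'−θ = -0.039409;  (v·dt/L) = 2.0000·0.1/2.0 = 0.100000
tan δ = Δθ·L/(v·dt) = -0.394090  →  δ = -0.3754

δ = -0.3754, a = 2.4300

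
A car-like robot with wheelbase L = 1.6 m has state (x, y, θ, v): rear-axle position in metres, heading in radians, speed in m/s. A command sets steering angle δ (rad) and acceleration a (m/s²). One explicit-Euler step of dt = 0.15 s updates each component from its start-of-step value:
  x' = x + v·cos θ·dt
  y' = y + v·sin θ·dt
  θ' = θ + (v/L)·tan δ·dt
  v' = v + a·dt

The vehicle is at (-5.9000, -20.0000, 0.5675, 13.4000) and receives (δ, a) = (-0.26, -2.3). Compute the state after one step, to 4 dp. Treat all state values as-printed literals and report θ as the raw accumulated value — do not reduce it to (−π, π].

(-4.2051, -18.9196, 0.2333, 13.0550)

x' = -5.9000 + 13.4000·cos(0.5675)·0.15 = -4.2051
y' = -20.0000 + 13.4000·sin(0.5675)·0.15 = -18.9196
θ' = 0.5675 + (13.4000/1.6)·tan(-0.26)·0.15 = 0.2333
v' = 13.4000 − 2.3000·0.15 = 13.0550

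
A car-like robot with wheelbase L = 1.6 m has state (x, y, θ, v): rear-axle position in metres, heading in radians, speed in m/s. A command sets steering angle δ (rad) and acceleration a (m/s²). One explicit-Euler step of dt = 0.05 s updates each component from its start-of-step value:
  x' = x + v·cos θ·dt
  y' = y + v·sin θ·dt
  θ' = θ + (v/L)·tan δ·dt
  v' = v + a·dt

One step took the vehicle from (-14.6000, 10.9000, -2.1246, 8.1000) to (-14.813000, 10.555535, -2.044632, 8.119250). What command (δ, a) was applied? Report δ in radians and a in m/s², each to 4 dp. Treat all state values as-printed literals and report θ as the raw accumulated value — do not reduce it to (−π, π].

δ = 0.3060, a = 0.3850

a = (v'−v)/dt = (0.019250)/0.05 = 0.3850
Δθ = θ'−θ = 0.079968;  (v·dt/L) = 8.1000·0.05/1.6 = 0.253125
tan δ = Δθ·L/(v·dt) = 0.315923  →  δ = 0.3060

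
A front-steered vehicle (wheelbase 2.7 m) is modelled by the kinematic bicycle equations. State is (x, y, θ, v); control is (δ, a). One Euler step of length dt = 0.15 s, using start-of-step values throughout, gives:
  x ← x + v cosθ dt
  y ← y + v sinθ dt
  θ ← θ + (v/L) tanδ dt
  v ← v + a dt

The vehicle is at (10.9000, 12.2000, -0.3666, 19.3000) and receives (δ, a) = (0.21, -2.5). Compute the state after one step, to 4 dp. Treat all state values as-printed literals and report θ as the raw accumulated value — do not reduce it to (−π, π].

(13.6026, 11.1623, -0.1381, 18.9250)

x' = 10.9000 + 19.3000·cos(-0.3666)·0.15 = 13.6026
y' = 12.2000 + 19.3000·sin(-0.3666)·0.15 = 11.1623
θ' = -0.3666 + (19.3000/2.7)·tan(0.21)·0.15 = -0.1381
v' = 19.3000 − 2.5000·0.15 = 18.9250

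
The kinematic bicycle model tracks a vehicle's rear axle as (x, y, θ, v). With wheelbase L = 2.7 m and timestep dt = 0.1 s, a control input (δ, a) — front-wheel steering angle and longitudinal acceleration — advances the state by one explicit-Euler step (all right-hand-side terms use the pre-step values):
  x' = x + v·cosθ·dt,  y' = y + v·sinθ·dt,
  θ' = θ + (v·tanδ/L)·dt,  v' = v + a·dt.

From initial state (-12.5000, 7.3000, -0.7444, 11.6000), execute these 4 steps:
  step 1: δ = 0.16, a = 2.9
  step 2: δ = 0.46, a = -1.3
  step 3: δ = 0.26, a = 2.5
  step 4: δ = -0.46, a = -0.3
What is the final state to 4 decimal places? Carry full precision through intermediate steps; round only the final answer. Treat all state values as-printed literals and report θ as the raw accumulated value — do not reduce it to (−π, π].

after step 1 (δ=0.16, a=2.9): (-11.646826, 6.514064, -0.675067, 11.890000)
after step 2 (δ=0.46, a=-1.3): (-10.718615, 5.771000, -0.456886, 11.760000)
after step 3 (δ=0.26, a=2.5): (-9.663237, 5.252201, -0.341018, 12.010000)
after step 4 (δ=-0.46, a=-0.3): (-8.531397, 4.850530, -0.561401, 11.980000)

(-8.5314, 4.8505, -0.5614, 11.9800)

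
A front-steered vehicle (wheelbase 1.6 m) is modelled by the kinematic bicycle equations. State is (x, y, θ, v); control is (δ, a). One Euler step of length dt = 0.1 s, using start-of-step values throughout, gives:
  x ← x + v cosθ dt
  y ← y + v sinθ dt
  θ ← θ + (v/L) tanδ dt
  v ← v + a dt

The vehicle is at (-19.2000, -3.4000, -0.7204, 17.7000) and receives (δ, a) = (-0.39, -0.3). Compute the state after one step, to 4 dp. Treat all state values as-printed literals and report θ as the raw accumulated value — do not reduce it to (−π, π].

x' = -19.2000 + 17.7000·cos(-0.7204)·0.1 = -17.8698
y' = -3.4000 + 17.7000·sin(-0.7204)·0.1 = -4.5676
θ' = -0.7204 + (17.7000/1.6)·tan(-0.39)·0.1 = -1.1751
v' = 17.7000 − 0.3000·0.1 = 17.6700

(-17.8698, -4.5676, -1.1751, 17.6700)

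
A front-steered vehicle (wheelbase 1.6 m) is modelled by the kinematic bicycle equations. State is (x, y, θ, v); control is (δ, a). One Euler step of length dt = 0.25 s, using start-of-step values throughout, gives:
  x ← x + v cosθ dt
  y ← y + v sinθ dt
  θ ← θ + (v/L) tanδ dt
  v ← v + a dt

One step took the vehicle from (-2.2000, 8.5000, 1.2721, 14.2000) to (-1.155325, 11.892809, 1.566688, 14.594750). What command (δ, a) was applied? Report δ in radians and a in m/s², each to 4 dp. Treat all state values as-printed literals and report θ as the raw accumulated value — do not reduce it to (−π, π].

δ = 0.1320, a = 1.5790

a = (v'−v)/dt = (0.394750)/0.25 = 1.5790
Δθ = θ'−θ = 0.294588;  (v·dt/L) = 14.2000·0.25/1.6 = 2.218750
tan δ = Δθ·L/(v·dt) = 0.132772  →  δ = 0.1320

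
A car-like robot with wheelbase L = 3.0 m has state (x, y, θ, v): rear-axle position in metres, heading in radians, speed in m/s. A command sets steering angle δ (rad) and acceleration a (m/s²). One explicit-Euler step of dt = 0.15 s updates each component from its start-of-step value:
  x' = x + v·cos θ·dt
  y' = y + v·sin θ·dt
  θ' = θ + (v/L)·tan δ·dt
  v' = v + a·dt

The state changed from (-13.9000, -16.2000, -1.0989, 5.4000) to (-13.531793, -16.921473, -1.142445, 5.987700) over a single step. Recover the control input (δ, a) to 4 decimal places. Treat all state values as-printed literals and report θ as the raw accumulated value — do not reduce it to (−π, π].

a = (v'−v)/dt = (0.587700)/0.15 = 3.9180
Δθ = θ'−θ = -0.043545;  (v·dt/L) = 5.4000·0.15/3.0 = 0.270000
tan δ = Δθ·L/(v·dt) = -0.161278  →  δ = -0.1599

δ = -0.1599, a = 3.9180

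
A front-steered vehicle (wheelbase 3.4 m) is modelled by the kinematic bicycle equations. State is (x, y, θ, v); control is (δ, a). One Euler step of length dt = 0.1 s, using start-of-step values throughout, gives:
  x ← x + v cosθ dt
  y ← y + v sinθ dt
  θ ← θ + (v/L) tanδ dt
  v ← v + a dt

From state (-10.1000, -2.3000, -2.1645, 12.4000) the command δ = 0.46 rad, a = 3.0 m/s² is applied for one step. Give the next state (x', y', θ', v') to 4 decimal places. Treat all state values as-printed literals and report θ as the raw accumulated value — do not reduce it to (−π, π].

(-10.7937, -3.3278, -1.9838, 12.7000)

x' = -10.1000 + 12.4000·cos(-2.1645)·0.1 = -10.7937
y' = -2.3000 + 12.4000·sin(-2.1645)·0.1 = -3.3278
θ' = -2.1645 + (12.4000/3.4)·tan(0.46)·0.1 = -1.9838
v' = 12.4000 + 3.0000·0.1 = 12.7000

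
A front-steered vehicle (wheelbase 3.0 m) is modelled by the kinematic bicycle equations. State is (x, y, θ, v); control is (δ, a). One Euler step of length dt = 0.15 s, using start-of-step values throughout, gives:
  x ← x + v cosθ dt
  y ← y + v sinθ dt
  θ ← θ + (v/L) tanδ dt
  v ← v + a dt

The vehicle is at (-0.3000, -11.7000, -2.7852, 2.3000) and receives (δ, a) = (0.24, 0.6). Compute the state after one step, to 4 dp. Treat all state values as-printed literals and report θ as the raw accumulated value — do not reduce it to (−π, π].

(-0.6233, -11.8204, -2.7571, 2.3900)

x' = -0.3000 + 2.3000·cos(-2.7852)·0.15 = -0.6233
y' = -11.7000 + 2.3000·sin(-2.7852)·0.15 = -11.8204
θ' = -2.7852 + (2.3000/3.0)·tan(0.24)·0.15 = -2.7571
v' = 2.3000 + 0.6000·0.15 = 2.3900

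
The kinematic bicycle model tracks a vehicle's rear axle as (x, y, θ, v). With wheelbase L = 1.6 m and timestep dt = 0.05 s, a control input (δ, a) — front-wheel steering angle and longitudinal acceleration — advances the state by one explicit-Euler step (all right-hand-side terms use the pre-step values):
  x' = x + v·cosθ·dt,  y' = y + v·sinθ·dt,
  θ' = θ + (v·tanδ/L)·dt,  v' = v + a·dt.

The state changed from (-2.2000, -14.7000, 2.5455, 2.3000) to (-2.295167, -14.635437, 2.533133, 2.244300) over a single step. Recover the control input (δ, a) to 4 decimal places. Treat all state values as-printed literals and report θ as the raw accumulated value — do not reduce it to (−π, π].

δ = -0.1704, a = -1.1140

a = (v'−v)/dt = (-0.055700)/0.05 = -1.1140
Δθ = θ'−θ = -0.012367;  (v·dt/L) = 2.3000·0.05/1.6 = 0.071875
tan δ = Δθ·L/(v·dt) = -0.172063  →  δ = -0.1704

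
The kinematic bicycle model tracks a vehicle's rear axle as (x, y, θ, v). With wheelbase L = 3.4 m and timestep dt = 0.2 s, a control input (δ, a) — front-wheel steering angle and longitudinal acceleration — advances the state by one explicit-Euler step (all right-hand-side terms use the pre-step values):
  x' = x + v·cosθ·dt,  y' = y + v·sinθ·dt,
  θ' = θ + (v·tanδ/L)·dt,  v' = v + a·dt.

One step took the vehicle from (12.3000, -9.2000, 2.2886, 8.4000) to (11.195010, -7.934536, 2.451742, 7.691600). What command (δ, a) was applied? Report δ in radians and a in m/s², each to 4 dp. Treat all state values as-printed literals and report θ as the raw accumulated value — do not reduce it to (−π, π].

δ = 0.3189, a = -3.5420

a = (v'−v)/dt = (-0.708400)/0.2 = -3.5420
Δθ = θ'−θ = 0.163142;  (v·dt/L) = 8.4000·0.2/3.4 = 0.494118
tan δ = Δθ·L/(v·dt) = 0.330168  →  δ = 0.3189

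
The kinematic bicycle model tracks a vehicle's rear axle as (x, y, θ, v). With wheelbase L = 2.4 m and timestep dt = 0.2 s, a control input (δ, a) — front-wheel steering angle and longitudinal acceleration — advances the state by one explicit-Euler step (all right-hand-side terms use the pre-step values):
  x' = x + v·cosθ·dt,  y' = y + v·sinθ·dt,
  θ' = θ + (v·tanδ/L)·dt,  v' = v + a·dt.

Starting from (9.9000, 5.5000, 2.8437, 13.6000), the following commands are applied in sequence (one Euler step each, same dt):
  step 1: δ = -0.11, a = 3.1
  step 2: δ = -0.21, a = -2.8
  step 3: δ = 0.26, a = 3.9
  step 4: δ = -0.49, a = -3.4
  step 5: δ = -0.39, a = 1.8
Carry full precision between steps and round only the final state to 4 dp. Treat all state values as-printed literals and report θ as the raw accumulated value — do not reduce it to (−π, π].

after step 1 (δ=-0.11, a=3.1): (7.299797, 6.298337, 2.718528, 14.220000)
after step 2 (δ=-0.21, a=-2.8): (4.706538, 7.465961, 2.465954, 13.660000)
after step 3 (δ=0.26, a=3.9): (2.574737, 9.174541, 2.768775, 14.440000)
after step 4 (δ=-0.49, a=-3.4): (-0.114872, 10.226468, 2.126932, 13.760000)
after step 5 (δ=-0.39, a=1.8): (-1.567675, 12.563746, 1.655589, 14.120000)

(-1.5677, 12.5637, 1.6556, 14.1200)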